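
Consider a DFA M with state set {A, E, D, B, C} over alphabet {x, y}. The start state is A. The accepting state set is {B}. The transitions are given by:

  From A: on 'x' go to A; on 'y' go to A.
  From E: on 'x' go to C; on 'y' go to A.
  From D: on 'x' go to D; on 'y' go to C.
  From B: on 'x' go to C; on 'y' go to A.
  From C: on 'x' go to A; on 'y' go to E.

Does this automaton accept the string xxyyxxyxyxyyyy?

No

Trace: A -x-> A -x-> A -y-> A -y-> A -x-> A -x-> A -y-> A -x-> A -y-> A -x-> A -y-> A -y-> A -y-> A -y-> A
End state A is not accepting.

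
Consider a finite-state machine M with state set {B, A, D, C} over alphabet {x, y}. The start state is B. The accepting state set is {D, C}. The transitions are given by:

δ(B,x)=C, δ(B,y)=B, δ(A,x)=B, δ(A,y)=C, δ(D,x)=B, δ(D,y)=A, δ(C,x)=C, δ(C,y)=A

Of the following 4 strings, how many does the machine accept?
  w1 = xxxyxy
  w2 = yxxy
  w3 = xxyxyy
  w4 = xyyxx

w1: B → C → C → C → A → B → B  → end B, rejected
w2: B → B → C → C → A  → end A, rejected
w3: B → C → C → A → B → B → B  → end B, rejected
w4: B → C → A → C → C → C  → end C, accepted

1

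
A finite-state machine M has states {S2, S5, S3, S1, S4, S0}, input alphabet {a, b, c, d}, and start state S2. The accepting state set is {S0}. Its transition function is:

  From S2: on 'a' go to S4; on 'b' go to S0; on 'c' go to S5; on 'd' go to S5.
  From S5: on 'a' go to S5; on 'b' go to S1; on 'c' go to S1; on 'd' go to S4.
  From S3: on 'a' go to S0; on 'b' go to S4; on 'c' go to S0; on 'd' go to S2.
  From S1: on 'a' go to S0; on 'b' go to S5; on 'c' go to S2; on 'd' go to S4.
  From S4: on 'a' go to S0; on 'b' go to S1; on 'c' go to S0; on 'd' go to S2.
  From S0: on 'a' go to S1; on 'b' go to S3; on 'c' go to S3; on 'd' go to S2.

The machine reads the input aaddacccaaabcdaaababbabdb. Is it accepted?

Yes

S2 → S4 → S0 → S2 → S5 → S5 → S1 → S2 → S5 → S5 → S5 → S5 → S1 → S2 → S5 → S5 → S5 → S5 → S1 → S0 → S3 → S4 → S0 → S3 → S2 → S0
End state S0 is accepting.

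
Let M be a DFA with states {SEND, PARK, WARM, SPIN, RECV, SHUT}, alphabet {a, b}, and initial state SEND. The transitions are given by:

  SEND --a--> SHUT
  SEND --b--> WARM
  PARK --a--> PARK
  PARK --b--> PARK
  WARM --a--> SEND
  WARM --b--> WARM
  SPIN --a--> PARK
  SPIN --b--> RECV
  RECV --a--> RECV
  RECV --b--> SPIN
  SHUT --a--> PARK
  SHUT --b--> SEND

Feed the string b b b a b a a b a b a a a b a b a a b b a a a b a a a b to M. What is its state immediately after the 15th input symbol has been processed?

PARK

Trace: SEND -b-> WARM -b-> WARM -b-> WARM -a-> SEND -b-> WARM -a-> SEND -a-> SHUT -b-> SEND -a-> SHUT -b-> SEND -a-> SHUT -a-> PARK -a-> PARK -b-> PARK -a-> PARK
After 15 symbols: PARK.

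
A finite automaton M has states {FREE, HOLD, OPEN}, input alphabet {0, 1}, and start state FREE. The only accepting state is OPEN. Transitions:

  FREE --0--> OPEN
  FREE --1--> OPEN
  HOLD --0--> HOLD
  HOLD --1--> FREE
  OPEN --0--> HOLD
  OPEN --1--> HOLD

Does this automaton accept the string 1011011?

Trace: FREE -1-> OPEN -0-> HOLD -1-> FREE -1-> OPEN -0-> HOLD -1-> FREE -1-> OPEN
End state OPEN is accepting.

Yes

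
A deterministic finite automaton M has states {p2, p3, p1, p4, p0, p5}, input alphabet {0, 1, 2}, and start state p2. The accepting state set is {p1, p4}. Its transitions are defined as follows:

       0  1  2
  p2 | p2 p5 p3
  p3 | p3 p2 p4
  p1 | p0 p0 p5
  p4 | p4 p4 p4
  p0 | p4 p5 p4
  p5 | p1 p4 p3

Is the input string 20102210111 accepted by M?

Yes

start at p2
read '2': p2 → p3
read '0': p3 → p3
read '1': p3 → p2
read '0': p2 → p2
read '2': p2 → p3
read '2': p3 → p4
read '1': p4 → p4
read '0': p4 → p4
read '1': p4 → p4
read '1': p4 → p4
read '1': p4 → p4
End state p4 is accepting.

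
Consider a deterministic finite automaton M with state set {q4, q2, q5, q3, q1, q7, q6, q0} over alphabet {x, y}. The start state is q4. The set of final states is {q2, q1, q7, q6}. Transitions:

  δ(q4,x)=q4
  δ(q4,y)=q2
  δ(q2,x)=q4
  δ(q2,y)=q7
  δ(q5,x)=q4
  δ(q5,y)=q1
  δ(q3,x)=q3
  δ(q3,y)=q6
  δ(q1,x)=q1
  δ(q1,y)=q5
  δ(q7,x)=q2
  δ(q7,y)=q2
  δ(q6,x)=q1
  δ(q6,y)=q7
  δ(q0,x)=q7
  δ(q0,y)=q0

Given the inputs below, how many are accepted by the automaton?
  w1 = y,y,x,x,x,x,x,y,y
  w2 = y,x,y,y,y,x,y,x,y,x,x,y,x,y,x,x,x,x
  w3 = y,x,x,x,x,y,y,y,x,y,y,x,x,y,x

1

w1: q4 → q2 → q7 → q2 → q4 → q4 → q4 → q4 → q2 → q7  → end q7, accepted
w2: q4 → q2 → q4 → q2 → q7 → q2 → q4 → q2 → q4 → q2 → q4 → q4 → q2 → q4 → q2 → q4 → q4 → q4 → q4  → end q4, rejected
w3: q4 → q2 → q4 → q4 → q4 → q4 → q2 → q7 → q2 → q4 → q2 → q7 → q2 → q4 → q2 → q4  → end q4, rejected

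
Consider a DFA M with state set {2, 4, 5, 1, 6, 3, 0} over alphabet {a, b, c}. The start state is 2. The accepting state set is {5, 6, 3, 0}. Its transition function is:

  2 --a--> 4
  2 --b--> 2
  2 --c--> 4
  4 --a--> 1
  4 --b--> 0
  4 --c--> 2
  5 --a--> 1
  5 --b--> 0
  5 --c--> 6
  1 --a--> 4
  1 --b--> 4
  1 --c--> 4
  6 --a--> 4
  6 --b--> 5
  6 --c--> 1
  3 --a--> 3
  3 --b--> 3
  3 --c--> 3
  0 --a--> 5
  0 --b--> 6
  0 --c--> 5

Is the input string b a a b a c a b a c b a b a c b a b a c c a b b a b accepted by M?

start at 2
read 'b': 2 → 2
read 'a': 2 → 4
read 'a': 4 → 1
read 'b': 1 → 4
read 'a': 4 → 1
read 'c': 1 → 4
read 'a': 4 → 1
read 'b': 1 → 4
read 'a': 4 → 1
read 'c': 1 → 4
read 'b': 4 → 0
read 'a': 0 → 5
read 'b': 5 → 0
read 'a': 0 → 5
read 'c': 5 → 6
read 'b': 6 → 5
read 'a': 5 → 1
read 'b': 1 → 4
read 'a': 4 → 1
read 'c': 1 → 4
read 'c': 4 → 2
read 'a': 2 → 4
read 'b': 4 → 0
read 'b': 0 → 6
read 'a': 6 → 4
read 'b': 4 → 0
End state 0 is accepting.

Yes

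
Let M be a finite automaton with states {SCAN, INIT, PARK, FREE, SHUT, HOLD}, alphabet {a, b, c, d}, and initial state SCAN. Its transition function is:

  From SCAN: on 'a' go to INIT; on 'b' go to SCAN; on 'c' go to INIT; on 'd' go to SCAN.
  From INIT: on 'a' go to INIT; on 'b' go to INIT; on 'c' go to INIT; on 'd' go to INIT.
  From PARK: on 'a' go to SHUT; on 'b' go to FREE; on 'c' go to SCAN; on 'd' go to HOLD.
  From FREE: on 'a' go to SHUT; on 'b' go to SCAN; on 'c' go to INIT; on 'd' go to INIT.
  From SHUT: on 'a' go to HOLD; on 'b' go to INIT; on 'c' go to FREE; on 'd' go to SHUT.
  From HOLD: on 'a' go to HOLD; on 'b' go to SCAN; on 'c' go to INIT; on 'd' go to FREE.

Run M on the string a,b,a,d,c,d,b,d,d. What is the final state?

Trace: SCAN -a-> INIT -b-> INIT -a-> INIT -d-> INIT -c-> INIT -d-> INIT -b-> INIT -d-> INIT -d-> INIT

INIT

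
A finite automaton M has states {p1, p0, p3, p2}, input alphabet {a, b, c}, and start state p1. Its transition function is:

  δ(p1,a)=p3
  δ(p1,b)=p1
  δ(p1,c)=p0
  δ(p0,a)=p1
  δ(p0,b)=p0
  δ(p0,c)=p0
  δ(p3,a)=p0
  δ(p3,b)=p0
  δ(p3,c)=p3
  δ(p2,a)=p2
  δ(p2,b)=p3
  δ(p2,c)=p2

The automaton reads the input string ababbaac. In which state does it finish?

p0

p1 → p3 → p0 → p1 → p1 → p1 → p3 → p0 → p0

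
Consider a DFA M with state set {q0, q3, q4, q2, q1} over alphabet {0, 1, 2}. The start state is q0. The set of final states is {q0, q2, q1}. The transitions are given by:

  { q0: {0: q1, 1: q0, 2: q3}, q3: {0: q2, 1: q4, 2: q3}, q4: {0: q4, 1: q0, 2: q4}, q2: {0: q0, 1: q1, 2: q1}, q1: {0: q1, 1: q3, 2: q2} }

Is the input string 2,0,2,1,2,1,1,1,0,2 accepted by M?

Yes

q0 → q3 → q2 → q1 → q3 → q3 → q4 → q0 → q0 → q1 → q2
End state q2 is accepting.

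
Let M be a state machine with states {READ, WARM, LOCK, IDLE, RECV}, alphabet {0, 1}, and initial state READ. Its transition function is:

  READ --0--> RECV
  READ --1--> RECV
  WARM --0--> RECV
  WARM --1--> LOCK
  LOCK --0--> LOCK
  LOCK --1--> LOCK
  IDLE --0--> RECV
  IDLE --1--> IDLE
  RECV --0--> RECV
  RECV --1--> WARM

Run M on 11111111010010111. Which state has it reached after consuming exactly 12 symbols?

LOCK

Trace: READ -1-> RECV -1-> WARM -1-> LOCK -1-> LOCK -1-> LOCK -1-> LOCK -1-> LOCK -1-> LOCK -0-> LOCK -1-> LOCK -0-> LOCK -0-> LOCK
After 12 symbols: LOCK.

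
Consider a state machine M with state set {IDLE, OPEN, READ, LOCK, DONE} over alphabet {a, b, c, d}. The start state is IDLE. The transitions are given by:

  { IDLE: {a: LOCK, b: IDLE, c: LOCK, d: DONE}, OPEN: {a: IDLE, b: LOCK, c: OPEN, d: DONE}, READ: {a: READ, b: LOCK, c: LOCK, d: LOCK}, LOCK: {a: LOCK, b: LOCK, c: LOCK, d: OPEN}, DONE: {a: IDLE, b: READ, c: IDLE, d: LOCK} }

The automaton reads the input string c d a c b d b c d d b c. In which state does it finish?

IDLE → LOCK → OPEN → IDLE → LOCK → LOCK → OPEN → LOCK → LOCK → OPEN → DONE → READ → LOCK

LOCK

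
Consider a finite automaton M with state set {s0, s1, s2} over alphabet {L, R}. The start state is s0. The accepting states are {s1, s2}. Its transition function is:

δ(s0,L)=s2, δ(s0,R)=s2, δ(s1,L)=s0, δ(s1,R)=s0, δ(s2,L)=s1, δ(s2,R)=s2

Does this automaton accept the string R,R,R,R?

Yes

s0 → s2 → s2 → s2 → s2
End state s2 is accepting.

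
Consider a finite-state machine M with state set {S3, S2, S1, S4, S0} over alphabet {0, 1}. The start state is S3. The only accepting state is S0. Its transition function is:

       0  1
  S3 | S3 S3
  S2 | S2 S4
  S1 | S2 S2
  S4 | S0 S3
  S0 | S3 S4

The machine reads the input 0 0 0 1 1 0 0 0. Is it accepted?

start at S3
read '0': S3 → S3
read '0': S3 → S3
read '0': S3 → S3
read '1': S3 → S3
read '1': S3 → S3
read '0': S3 → S3
read '0': S3 → S3
read '0': S3 → S3
End state S3 is not accepting.

No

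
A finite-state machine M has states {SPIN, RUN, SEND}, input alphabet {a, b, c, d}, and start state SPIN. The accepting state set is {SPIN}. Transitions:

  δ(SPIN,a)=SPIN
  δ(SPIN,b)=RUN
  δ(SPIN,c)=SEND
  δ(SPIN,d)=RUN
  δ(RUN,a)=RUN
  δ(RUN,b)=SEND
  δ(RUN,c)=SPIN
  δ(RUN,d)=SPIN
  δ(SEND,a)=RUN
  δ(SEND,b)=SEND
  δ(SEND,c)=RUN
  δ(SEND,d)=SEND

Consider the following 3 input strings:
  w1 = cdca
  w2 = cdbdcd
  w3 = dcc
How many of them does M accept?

w1: SPIN → SEND → SEND → RUN → RUN  → end RUN, rejected
w2: SPIN → SEND → SEND → SEND → SEND → RUN → SPIN  → end SPIN, accepted
w3: SPIN → RUN → SPIN → SEND  → end SEND, rejected

1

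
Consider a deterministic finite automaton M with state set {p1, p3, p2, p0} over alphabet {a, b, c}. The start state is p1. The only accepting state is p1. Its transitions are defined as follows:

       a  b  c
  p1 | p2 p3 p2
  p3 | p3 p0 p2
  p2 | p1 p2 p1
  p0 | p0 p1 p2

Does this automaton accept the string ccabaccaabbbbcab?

No

p1 → p2 → p1 → p2 → p2 → p1 → p2 → p1 → p2 → p1 → p3 → p0 → p1 → p3 → p2 → p1 → p3
End state p3 is not accepting.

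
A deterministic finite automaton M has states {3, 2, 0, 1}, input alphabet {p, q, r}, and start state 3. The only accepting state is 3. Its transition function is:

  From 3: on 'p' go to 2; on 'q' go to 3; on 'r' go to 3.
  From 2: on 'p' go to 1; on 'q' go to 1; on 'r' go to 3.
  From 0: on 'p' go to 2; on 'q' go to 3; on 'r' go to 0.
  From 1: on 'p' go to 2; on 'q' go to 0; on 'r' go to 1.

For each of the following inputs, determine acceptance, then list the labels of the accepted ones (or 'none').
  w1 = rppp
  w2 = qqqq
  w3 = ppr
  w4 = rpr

w2, w4

w1:
  start at 3
  read 'r': 3 → 3
  read 'p': 3 → 2
  read 'p': 2 → 1
  read 'p': 1 → 2
  end 2, rejected
w2:
  start at 3
  read 'q': 3 → 3
  read 'q': 3 → 3
  read 'q': 3 → 3
  read 'q': 3 → 3
  end 3, accepted
w3:
  start at 3
  read 'p': 3 → 2
  read 'p': 2 → 1
  read 'r': 1 → 1
  end 1, rejected
w4:
  start at 3
  read 'r': 3 → 3
  read 'p': 3 → 2
  read 'r': 2 → 3
  end 3, accepted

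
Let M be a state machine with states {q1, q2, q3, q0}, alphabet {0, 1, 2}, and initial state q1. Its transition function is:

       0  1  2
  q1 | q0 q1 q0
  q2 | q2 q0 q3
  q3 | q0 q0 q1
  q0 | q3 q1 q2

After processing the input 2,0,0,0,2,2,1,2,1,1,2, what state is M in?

Trace: q1 -2-> q0 -0-> q3 -0-> q0 -0-> q3 -2-> q1 -2-> q0 -1-> q1 -2-> q0 -1-> q1 -1-> q1 -2-> q0

q0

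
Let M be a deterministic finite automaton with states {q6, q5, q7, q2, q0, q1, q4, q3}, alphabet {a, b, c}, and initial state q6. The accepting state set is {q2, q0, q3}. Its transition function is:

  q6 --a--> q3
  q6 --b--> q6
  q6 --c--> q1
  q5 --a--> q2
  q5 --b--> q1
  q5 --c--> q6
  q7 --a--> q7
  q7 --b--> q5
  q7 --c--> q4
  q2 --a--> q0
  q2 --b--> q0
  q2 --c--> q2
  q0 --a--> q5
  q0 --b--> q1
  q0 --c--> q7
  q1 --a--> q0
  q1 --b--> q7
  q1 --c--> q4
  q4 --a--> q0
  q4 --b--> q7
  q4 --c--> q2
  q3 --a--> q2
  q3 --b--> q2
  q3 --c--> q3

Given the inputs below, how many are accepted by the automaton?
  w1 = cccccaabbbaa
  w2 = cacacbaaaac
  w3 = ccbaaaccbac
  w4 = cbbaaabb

1

w1: q6 → q1 → q4 → q2 → q2 → q2 → q0 → q5 → q1 → q7 → q5 → q2 → q0  → end q0, accepted
w2: q6 → q1 → q0 → q7 → q7 → q4 → q7 → q7 → q7 → q7 → q7 → q4  → end q4, rejected
w3: q6 → q1 → q4 → q7 → q7 → q7 → q7 → q4 → q2 → q0 → q5 → q6  → end q6, rejected
w4: q6 → q1 → q7 → q5 → q2 → q0 → q5 → q1 → q7  → end q7, rejected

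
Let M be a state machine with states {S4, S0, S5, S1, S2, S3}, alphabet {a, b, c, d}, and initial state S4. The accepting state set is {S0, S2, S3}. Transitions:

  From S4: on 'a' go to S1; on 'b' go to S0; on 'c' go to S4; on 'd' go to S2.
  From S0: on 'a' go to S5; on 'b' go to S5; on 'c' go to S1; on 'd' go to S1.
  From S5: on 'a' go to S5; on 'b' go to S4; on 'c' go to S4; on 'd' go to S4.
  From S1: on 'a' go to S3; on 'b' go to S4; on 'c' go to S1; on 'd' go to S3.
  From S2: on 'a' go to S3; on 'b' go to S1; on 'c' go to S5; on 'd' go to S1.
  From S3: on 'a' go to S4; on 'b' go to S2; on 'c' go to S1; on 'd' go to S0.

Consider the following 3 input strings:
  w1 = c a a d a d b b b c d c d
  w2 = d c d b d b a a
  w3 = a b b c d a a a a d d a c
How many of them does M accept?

1

w1:
  start at S4
  read 'c': S4 → S4
  read 'a': S4 → S1
  read 'a': S1 → S3
  read 'd': S3 → S0
  read 'a': S0 → S5
  read 'd': S5 → S4
  read 'b': S4 → S0
  read 'b': S0 → S5
  read 'b': S5 → S4
  read 'c': S4 → S4
  read 'd': S4 → S2
  read 'c': S2 → S5
  read 'd': S5 → S4
  end S4, rejected
w2:
  start at S4
  read 'd': S4 → S2
  read 'c': S2 → S5
  read 'd': S5 → S4
  read 'b': S4 → S0
  read 'd': S0 → S1
  read 'b': S1 → S4
  read 'a': S4 → S1
  read 'a': S1 → S3
  end S3, accepted
w3:
  start at S4
  read 'a': S4 → S1
  read 'b': S1 → S4
  read 'b': S4 → S0
  read 'c': S0 → S1
  read 'd': S1 → S3
  read 'a': S3 → S4
  read 'a': S4 → S1
  read 'a': S1 → S3
  read 'a': S3 → S4
  read 'd': S4 → S2
  read 'd': S2 → S1
  read 'a': S1 → S3
  read 'c': S3 → S1
  end S1, rejected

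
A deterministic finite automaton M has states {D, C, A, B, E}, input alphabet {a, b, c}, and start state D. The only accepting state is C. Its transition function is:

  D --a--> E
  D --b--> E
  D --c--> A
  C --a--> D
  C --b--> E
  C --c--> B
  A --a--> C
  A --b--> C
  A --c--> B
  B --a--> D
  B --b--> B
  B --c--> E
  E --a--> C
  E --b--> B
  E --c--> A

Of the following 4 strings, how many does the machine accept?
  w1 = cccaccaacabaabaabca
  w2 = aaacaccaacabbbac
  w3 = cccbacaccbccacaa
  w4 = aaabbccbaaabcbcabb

w1:
  start at D
  read 'c': D → A
  read 'c': A → B
  read 'c': B → E
  read 'a': E → C
  read 'c': C → B
  read 'c': B → E
  read 'a': E → C
  read 'a': C → D
  read 'c': D → A
  read 'a': A → C
  read 'b': C → E
  read 'a': E → C
  read 'a': C → D
  read 'b': D → E
  read 'a': E → C
  read 'a': C → D
  read 'b': D → E
  read 'c': E → A
  read 'a': A → C
  end C, accepted
w2:
  start at D
  read 'a': D → E
  read 'a': E → C
  read 'a': C → D
  read 'c': D → A
  read 'a': A → C
  read 'c': C → B
  read 'c': B → E
  read 'a': E → C
  read 'a': C → D
  read 'c': D → A
  read 'a': A → C
  read 'b': C → E
  read 'b': E → B
  read 'b': B → B
  read 'a': B → D
  read 'c': D → A
  end A, rejected
w3:
  start at D
  read 'c': D → A
  read 'c': A → B
  read 'c': B → E
  read 'b': E → B
  read 'a': B → D
  read 'c': D → A
  read 'a': A → C
  read 'c': C → B
  read 'c': B → E
  read 'b': E → B
  read 'c': B → E
  read 'c': E → A
  read 'a': A → C
  read 'c': C → B
  read 'a': B → D
  read 'a': D → E
  end E, rejected
w4:
  start at D
  read 'a': D → E
  read 'a': E → C
  read 'a': C → D
  read 'b': D → E
  read 'b': E → B
  read 'c': B → E
  read 'c': E → A
  read 'b': A → C
  read 'a': C → D
  read 'a': D → E
  read 'a': E → C
  read 'b': C → E
  read 'c': E → A
  read 'b': A → C
  read 'c': C → B
  read 'a': B → D
  read 'b': D → E
  read 'b': E → B
  end B, rejected

1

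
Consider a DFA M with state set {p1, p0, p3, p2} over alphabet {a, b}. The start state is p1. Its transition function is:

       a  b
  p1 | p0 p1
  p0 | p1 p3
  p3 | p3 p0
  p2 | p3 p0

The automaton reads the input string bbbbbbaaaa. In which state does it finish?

p1 → p1 → p1 → p1 → p1 → p1 → p1 → p0 → p1 → p0 → p1

p1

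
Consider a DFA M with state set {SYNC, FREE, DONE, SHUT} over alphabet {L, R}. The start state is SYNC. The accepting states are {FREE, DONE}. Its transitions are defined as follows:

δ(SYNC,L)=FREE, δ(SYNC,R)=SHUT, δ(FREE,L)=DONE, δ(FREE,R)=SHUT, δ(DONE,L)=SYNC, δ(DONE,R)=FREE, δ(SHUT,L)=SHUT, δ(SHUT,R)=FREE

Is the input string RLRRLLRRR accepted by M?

SYNC → SHUT → SHUT → FREE → SHUT → SHUT → SHUT → FREE → SHUT → FREE
End state FREE is accepting.

Yes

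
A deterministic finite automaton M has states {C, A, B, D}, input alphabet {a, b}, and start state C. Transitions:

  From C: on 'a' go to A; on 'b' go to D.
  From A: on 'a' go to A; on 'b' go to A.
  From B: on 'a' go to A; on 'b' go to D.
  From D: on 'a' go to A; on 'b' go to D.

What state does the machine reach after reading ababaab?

Trace: C -a-> A -b-> A -a-> A -b-> A -a-> A -a-> A -b-> A

A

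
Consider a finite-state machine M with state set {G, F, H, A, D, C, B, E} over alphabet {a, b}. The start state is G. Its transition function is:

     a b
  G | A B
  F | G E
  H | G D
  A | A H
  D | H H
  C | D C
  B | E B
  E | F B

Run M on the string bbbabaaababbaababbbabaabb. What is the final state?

B

G → B → B → B → E → B → E → F → G → B → E → B → B → E → F → E → F → E → B → B → E → B → E → F → E → B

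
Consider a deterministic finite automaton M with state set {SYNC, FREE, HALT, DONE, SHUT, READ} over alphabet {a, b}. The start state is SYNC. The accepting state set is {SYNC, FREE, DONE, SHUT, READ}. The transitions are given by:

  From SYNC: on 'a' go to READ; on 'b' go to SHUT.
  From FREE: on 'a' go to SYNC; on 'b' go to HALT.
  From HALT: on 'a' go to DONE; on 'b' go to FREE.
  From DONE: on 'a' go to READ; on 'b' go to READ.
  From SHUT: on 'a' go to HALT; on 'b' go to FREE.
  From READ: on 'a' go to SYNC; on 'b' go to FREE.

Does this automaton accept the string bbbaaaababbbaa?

Yes

Trace: SYNC -b-> SHUT -b-> FREE -b-> HALT -a-> DONE -a-> READ -a-> SYNC -a-> READ -b-> FREE -a-> SYNC -b-> SHUT -b-> FREE -b-> HALT -a-> DONE -a-> READ
End state READ is accepting.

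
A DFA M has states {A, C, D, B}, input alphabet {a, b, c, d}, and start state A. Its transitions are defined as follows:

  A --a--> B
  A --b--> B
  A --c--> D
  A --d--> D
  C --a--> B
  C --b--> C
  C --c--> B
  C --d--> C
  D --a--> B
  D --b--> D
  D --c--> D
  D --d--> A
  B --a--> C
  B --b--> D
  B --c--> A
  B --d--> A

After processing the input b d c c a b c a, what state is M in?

Trace: A -b-> B -d-> A -c-> D -c-> D -a-> B -b-> D -c-> D -a-> B

B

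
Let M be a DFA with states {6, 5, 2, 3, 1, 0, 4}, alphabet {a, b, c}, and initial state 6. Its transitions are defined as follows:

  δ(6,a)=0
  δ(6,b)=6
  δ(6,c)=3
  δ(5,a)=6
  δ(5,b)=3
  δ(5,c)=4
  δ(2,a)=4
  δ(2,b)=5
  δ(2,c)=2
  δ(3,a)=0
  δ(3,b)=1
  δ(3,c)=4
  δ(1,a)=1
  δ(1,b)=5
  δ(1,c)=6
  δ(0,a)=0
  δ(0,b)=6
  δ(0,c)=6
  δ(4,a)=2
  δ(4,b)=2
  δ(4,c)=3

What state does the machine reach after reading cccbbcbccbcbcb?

5

6 → 3 → 4 → 3 → 1 → 5 → 4 → 2 → 2 → 2 → 5 → 4 → 2 → 2 → 5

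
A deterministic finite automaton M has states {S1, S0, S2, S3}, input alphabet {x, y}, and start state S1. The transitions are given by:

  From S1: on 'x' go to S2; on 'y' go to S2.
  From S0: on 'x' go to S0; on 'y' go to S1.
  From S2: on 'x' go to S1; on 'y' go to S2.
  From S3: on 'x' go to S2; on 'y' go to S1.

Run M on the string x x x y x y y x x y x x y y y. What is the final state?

start at S1
read 'x': S1 → S2
read 'x': S2 → S1
read 'x': S1 → S2
read 'y': S2 → S2
read 'x': S2 → S1
read 'y': S1 → S2
read 'y': S2 → S2
read 'x': S2 → S1
read 'x': S1 → S2
read 'y': S2 → S2
read 'x': S2 → S1
read 'x': S1 → S2
read 'y': S2 → S2
read 'y': S2 → S2
read 'y': S2 → S2

S2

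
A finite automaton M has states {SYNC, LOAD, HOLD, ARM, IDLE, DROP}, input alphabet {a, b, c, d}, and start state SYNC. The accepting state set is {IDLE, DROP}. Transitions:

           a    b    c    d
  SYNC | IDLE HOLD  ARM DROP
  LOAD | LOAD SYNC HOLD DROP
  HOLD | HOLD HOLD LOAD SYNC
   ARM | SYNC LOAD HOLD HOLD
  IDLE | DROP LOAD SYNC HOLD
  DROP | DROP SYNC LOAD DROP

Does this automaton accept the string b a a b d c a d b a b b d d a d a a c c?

No

SYNC → HOLD → HOLD → HOLD → HOLD → SYNC → ARM → SYNC → DROP → SYNC → IDLE → LOAD → SYNC → DROP → DROP → DROP → DROP → DROP → DROP → LOAD → HOLD
End state HOLD is not accepting.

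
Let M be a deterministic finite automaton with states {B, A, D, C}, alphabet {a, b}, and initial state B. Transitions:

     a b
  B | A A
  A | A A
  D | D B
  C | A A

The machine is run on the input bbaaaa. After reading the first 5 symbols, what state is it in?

A

Trace: B -b-> A -b-> A -a-> A -a-> A -a-> A
After 5 symbols: A.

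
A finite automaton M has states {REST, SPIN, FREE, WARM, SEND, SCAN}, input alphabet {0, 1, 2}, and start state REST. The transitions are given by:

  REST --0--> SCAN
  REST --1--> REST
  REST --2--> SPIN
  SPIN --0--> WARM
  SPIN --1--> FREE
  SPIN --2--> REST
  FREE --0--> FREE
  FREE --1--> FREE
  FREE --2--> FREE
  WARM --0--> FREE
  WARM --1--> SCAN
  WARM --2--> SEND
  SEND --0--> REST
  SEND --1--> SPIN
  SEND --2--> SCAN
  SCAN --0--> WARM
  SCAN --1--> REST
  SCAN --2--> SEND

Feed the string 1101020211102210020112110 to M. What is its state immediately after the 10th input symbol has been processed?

FREE

Trace: REST -1-> REST -1-> REST -0-> SCAN -1-> REST -0-> SCAN -2-> SEND -0-> REST -2-> SPIN -1-> FREE -1-> FREE
After 10 symbols: FREE.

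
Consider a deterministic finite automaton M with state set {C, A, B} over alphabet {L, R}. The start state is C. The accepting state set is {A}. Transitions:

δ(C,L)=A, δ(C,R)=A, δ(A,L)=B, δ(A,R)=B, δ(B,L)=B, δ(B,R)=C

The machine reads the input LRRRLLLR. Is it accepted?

No

Trace: C -L-> A -R-> B -R-> C -R-> A -L-> B -L-> B -L-> B -R-> C
End state C is not accepting.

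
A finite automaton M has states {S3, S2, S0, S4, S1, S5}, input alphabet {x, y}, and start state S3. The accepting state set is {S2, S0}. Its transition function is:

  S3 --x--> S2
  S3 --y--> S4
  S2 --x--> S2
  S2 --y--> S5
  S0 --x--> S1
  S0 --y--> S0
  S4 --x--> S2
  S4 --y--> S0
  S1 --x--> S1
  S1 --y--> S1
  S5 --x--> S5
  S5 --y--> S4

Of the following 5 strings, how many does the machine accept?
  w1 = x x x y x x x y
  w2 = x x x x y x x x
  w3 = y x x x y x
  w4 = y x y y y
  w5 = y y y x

w1:
  start at S3
  read 'x': S3 → S2
  read 'x': S2 → S2
  read 'x': S2 → S2
  read 'y': S2 → S5
  read 'x': S5 → S5
  read 'x': S5 → S5
  read 'x': S5 → S5
  read 'y': S5 → S4
  end S4, rejected
w2:
  start at S3
  read 'x': S3 → S2
  read 'x': S2 → S2
  read 'x': S2 → S2
  read 'x': S2 → S2
  read 'y': S2 → S5
  read 'x': S5 → S5
  read 'x': S5 → S5
  read 'x': S5 → S5
  end S5, rejected
w3:
  start at S3
  read 'y': S3 → S4
  read 'x': S4 → S2
  read 'x': S2 → S2
  read 'x': S2 → S2
  read 'y': S2 → S5
  read 'x': S5 → S5
  end S5, rejected
w4:
  start at S3
  read 'y': S3 → S4
  read 'x': S4 → S2
  read 'y': S2 → S5
  read 'y': S5 → S4
  read 'y': S4 → S0
  end S0, accepted
w5:
  start at S3
  read 'y': S3 → S4
  read 'y': S4 → S0
  read 'y': S0 → S0
  read 'x': S0 → S1
  end S1, rejected

1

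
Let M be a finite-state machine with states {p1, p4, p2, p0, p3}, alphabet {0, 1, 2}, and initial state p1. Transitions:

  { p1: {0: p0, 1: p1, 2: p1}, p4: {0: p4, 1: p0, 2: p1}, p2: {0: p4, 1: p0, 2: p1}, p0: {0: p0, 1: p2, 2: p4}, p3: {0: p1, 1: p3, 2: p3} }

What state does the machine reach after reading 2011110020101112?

p1 → p1 → p0 → p2 → p0 → p2 → p0 → p0 → p0 → p4 → p4 → p0 → p0 → p2 → p0 → p2 → p1

p1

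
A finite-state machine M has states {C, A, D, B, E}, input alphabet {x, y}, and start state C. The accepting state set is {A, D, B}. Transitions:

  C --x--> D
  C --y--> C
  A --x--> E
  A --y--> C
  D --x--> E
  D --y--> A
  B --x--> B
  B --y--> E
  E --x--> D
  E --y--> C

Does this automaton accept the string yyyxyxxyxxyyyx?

Yes

C → C → C → C → D → A → E → D → A → E → D → A → C → C → D
End state D is accepting.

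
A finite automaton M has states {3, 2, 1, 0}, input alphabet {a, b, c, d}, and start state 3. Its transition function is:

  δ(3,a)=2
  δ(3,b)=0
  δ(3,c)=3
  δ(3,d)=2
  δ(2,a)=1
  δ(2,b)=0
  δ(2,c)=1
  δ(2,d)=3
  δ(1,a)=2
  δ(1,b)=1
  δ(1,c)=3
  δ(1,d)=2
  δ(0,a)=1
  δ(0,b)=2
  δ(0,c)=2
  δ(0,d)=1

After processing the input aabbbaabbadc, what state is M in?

3

Trace: 3 -a-> 2 -a-> 1 -b-> 1 -b-> 1 -b-> 1 -a-> 2 -a-> 1 -b-> 1 -b-> 1 -a-> 2 -d-> 3 -c-> 3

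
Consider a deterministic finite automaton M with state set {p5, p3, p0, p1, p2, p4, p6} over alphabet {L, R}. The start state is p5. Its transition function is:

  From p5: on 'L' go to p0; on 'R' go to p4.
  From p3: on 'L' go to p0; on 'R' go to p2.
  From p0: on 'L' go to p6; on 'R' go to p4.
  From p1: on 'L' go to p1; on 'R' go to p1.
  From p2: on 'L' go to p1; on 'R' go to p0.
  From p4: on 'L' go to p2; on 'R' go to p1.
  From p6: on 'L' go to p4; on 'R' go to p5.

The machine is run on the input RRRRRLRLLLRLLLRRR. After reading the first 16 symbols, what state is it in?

p5 → p4 → p1 → p1 → p1 → p1 → p1 → p1 → p1 → p1 → p1 → p1 → p1 → p1 → p1 → p1 → p1
After 16 symbols: p1.

p1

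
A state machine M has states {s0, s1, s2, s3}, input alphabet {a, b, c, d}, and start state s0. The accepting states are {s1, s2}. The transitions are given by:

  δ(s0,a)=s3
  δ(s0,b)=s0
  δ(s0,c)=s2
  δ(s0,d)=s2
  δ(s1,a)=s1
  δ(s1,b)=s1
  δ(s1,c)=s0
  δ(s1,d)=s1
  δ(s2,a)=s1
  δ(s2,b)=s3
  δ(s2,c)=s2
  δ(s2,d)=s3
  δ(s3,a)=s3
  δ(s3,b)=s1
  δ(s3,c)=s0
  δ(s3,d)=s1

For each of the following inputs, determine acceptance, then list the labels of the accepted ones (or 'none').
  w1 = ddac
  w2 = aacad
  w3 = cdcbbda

w1:
  start at s0
  read 'd': s0 → s2
  read 'd': s2 → s3
  read 'a': s3 → s3
  read 'c': s3 → s0
  end s0, rejected
w2:
  start at s0
  read 'a': s0 → s3
  read 'a': s3 → s3
  read 'c': s3 → s0
  read 'a': s0 → s3
  read 'd': s3 → s1
  end s1, accepted
w3:
  start at s0
  read 'c': s0 → s2
  read 'd': s2 → s3
  read 'c': s3 → s0
  read 'b': s0 → s0
  read 'b': s0 → s0
  read 'd': s0 → s2
  read 'a': s2 → s1
  end s1, accepted

w2, w3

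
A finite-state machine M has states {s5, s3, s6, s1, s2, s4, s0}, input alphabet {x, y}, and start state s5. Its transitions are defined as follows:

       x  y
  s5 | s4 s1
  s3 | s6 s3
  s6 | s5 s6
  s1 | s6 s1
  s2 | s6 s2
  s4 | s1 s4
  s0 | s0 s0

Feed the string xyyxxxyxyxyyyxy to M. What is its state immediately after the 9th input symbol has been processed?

s6

Trace: s5 -x-> s4 -y-> s4 -y-> s4 -x-> s1 -x-> s6 -x-> s5 -y-> s1 -x-> s6 -y-> s6
After 9 symbols: s6.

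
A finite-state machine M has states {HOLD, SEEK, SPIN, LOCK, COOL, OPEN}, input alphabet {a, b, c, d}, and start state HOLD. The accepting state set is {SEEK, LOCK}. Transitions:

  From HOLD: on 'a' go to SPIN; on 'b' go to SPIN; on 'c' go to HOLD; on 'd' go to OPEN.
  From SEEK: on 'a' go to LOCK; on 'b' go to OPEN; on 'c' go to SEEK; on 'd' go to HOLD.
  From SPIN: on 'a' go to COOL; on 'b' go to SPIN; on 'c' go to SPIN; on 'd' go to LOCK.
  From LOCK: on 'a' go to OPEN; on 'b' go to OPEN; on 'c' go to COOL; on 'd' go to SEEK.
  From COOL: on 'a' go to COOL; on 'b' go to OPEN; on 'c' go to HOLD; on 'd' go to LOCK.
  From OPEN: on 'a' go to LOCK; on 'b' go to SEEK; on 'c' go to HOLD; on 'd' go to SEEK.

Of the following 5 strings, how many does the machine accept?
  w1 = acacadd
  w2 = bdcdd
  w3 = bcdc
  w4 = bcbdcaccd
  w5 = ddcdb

w1: Trace: HOLD -a-> SPIN -c-> SPIN -a-> COOL -c-> HOLD -a-> SPIN -d-> LOCK -d-> SEEK  → end SEEK, accepted
w2: Trace: HOLD -b-> SPIN -d-> LOCK -c-> COOL -d-> LOCK -d-> SEEK  → end SEEK, accepted
w3: Trace: HOLD -b-> SPIN -c-> SPIN -d-> LOCK -c-> COOL  → end COOL, rejected
w4: Trace: HOLD -b-> SPIN -c-> SPIN -b-> SPIN -d-> LOCK -c-> COOL -a-> COOL -c-> HOLD -c-> HOLD -d-> OPEN  → end OPEN, rejected
w5: Trace: HOLD -d-> OPEN -d-> SEEK -c-> SEEK -d-> HOLD -b-> SPIN  → end SPIN, rejected

2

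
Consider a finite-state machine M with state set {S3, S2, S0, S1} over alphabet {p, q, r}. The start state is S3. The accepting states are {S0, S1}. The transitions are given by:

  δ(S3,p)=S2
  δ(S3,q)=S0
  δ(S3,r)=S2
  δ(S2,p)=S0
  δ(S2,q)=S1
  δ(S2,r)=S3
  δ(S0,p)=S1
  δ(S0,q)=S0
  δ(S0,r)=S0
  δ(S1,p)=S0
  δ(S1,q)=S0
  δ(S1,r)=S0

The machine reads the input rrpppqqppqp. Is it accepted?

Trace: S3 -r-> S2 -r-> S3 -p-> S2 -p-> S0 -p-> S1 -q-> S0 -q-> S0 -p-> S1 -p-> S0 -q-> S0 -p-> S1
End state S1 is accepting.

Yes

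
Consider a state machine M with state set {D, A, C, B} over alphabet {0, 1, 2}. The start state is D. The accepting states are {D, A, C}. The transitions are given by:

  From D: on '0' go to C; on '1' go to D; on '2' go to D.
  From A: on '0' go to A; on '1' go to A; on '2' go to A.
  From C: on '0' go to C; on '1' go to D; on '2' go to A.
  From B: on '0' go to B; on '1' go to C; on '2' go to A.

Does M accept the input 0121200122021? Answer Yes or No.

Yes

D → C → D → D → D → D → C → C → D → D → D → C → A → A
End state A is accepting.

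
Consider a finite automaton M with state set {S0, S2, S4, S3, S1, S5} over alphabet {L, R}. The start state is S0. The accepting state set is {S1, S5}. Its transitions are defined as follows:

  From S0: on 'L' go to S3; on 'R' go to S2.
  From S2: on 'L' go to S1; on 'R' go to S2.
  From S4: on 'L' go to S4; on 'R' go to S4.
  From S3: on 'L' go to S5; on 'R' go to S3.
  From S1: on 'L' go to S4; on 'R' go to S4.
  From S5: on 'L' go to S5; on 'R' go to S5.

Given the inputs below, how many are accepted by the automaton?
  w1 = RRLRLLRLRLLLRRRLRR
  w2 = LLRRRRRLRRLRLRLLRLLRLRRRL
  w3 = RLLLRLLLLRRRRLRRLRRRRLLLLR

1

w1: Trace: S0 -R-> S2 -R-> S2 -L-> S1 -R-> S4 -L-> S4 -L-> S4 -R-> S4 -L-> S4 -R-> S4 -L-> S4 -L-> S4 -L-> S4 -R-> S4 -R-> S4 -R-> S4 -L-> S4 -R-> S4 -R-> S4  → end S4, rejected
w2: Trace: S0 -L-> S3 -L-> S5 -R-> S5 -R-> S5 -R-> S5 -R-> S5 -R-> S5 -L-> S5 -R-> S5 -R-> S5 -L-> S5 -R-> S5 -L-> S5 -R-> S5 -L-> S5 -L-> S5 -R-> S5 -L-> S5 -L-> S5 -R-> S5 -L-> S5 -R-> S5 -R-> S5 -R-> S5 -L-> S5  → end S5, accepted
w3: Trace: S0 -R-> S2 -L-> S1 -L-> S4 -L-> S4 -R-> S4 -L-> S4 -L-> S4 -L-> S4 -L-> S4 -R-> S4 -R-> S4 -R-> S4 -R-> S4 -L-> S4 -R-> S4 -R-> S4 -L-> S4 -R-> S4 -R-> S4 -R-> S4 -R-> S4 -L-> S4 -L-> S4 -L-> S4 -L-> S4 -R-> S4  → end S4, rejected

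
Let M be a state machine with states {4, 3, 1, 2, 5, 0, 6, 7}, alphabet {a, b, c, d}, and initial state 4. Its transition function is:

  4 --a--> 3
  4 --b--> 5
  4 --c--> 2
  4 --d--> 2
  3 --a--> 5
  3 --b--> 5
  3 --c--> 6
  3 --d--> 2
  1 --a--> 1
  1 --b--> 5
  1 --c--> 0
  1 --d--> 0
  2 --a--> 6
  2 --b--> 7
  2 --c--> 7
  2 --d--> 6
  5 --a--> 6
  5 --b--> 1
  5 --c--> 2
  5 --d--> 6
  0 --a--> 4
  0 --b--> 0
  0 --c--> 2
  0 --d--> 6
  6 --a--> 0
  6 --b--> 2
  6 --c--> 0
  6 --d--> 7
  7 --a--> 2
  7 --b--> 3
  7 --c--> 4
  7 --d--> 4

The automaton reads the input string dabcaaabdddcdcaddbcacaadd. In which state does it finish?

4

start at 4
read 'd': 4 → 2
read 'a': 2 → 6
read 'b': 6 → 2
read 'c': 2 → 7
read 'a': 7 → 2
read 'a': 2 → 6
read 'a': 6 → 0
read 'b': 0 → 0
read 'd': 0 → 6
read 'd': 6 → 7
read 'd': 7 → 4
read 'c': 4 → 2
read 'd': 2 → 6
read 'c': 6 → 0
read 'a': 0 → 4
read 'd': 4 → 2
read 'd': 2 → 6
read 'b': 6 → 2
read 'c': 2 → 7
read 'a': 7 → 2
read 'c': 2 → 7
read 'a': 7 → 2
read 'a': 2 → 6
read 'd': 6 → 7
read 'd': 7 → 4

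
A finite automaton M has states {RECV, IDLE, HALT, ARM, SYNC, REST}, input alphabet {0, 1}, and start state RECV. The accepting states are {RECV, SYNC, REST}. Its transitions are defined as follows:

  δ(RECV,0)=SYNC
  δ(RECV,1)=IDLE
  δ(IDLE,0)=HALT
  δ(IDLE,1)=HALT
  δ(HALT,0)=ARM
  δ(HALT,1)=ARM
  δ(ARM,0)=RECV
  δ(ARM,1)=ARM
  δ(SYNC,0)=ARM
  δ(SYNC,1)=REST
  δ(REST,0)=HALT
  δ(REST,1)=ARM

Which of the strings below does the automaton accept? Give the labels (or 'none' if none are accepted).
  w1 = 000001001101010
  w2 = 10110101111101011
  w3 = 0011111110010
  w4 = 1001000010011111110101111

w1: Trace: RECV -0-> SYNC -0-> ARM -0-> RECV -0-> SYNC -0-> ARM -1-> ARM -0-> RECV -0-> SYNC -1-> REST -1-> ARM -0-> RECV -1-> IDLE -0-> HALT -1-> ARM -0-> RECV  → end RECV, accepted
w2: Trace: RECV -1-> IDLE -0-> HALT -1-> ARM -1-> ARM -0-> RECV -1-> IDLE -0-> HALT -1-> ARM -1-> ARM -1-> ARM -1-> ARM -1-> ARM -0-> RECV -1-> IDLE -0-> HALT -1-> ARM -1-> ARM  → end ARM, rejected
w3: Trace: RECV -0-> SYNC -0-> ARM -1-> ARM -1-> ARM -1-> ARM -1-> ARM -1-> ARM -1-> ARM -1-> ARM -0-> RECV -0-> SYNC -1-> REST -0-> HALT  → end HALT, rejected
w4: Trace: RECV -1-> IDLE -0-> HALT -0-> ARM -1-> ARM -0-> RECV -0-> SYNC -0-> ARM -0-> RECV -1-> IDLE -0-> HALT -0-> ARM -1-> ARM -1-> ARM -1-> ARM -1-> ARM -1-> ARM -1-> ARM -1-> ARM -0-> RECV -1-> IDLE -0-> HALT -1-> ARM -1-> ARM -1-> ARM -1-> ARM  → end ARM, rejected

w1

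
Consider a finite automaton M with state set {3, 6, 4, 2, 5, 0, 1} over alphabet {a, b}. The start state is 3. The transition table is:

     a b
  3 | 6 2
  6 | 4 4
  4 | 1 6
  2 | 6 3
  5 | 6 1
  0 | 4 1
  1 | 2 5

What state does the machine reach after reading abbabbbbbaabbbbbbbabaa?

start at 3
read 'a': 3 → 6
read 'b': 6 → 4
read 'b': 4 → 6
read 'a': 6 → 4
read 'b': 4 → 6
read 'b': 6 → 4
read 'b': 4 → 6
read 'b': 6 → 4
read 'b': 4 → 6
read 'a': 6 → 4
read 'a': 4 → 1
read 'b': 1 → 5
read 'b': 5 → 1
read 'b': 1 → 5
read 'b': 5 → 1
read 'b': 1 → 5
read 'b': 5 → 1
read 'b': 1 → 5
read 'a': 5 → 6
read 'b': 6 → 4
read 'a': 4 → 1
read 'a': 1 → 2

2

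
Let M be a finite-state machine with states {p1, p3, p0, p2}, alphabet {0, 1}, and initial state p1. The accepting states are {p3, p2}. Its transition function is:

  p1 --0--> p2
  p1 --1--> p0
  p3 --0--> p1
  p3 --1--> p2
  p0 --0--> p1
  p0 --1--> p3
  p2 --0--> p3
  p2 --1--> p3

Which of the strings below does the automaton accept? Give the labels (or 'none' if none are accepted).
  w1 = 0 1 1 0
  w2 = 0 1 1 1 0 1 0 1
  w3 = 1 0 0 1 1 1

w1: p1 → p2 → p3 → p2 → p3  → end p3, accepted
w2: p1 → p2 → p3 → p2 → p3 → p1 → p0 → p1 → p0  → end p0, rejected
w3: p1 → p0 → p1 → p2 → p3 → p2 → p3  → end p3, accepted

w1, w3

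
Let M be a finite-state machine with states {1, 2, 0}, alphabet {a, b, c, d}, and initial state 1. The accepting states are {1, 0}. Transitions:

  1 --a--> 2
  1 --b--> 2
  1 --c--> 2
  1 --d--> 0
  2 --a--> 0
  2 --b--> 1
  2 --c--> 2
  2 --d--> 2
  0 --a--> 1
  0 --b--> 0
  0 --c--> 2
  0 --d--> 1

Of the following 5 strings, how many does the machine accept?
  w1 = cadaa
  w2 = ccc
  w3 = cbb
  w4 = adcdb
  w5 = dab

2

w1: Trace: 1 -c-> 2 -a-> 0 -d-> 1 -a-> 2 -a-> 0  → end 0, accepted
w2: Trace: 1 -c-> 2 -c-> 2 -c-> 2  → end 2, rejected
w3: Trace: 1 -c-> 2 -b-> 1 -b-> 2  → end 2, rejected
w4: Trace: 1 -a-> 2 -d-> 2 -c-> 2 -d-> 2 -b-> 1  → end 1, accepted
w5: Trace: 1 -d-> 0 -a-> 1 -b-> 2  → end 2, rejected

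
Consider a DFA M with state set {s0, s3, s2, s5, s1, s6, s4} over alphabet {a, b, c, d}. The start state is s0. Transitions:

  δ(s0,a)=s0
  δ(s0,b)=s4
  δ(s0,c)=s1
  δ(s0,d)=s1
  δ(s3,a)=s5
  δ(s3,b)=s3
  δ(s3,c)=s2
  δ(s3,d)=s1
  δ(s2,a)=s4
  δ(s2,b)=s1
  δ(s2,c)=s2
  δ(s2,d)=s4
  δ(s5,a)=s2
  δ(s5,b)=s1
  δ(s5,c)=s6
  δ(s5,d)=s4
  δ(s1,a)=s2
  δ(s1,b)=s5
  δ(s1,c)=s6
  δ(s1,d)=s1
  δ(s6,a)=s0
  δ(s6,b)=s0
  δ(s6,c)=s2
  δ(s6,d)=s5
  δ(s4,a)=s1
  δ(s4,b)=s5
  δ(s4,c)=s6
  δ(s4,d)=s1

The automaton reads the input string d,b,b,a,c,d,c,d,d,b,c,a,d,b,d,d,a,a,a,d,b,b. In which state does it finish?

Trace: s0 -d-> s1 -b-> s5 -b-> s1 -a-> s2 -c-> s2 -d-> s4 -c-> s6 -d-> s5 -d-> s4 -b-> s5 -c-> s6 -a-> s0 -d-> s1 -b-> s5 -d-> s4 -d-> s1 -a-> s2 -a-> s4 -a-> s1 -d-> s1 -b-> s5 -b-> s1

s1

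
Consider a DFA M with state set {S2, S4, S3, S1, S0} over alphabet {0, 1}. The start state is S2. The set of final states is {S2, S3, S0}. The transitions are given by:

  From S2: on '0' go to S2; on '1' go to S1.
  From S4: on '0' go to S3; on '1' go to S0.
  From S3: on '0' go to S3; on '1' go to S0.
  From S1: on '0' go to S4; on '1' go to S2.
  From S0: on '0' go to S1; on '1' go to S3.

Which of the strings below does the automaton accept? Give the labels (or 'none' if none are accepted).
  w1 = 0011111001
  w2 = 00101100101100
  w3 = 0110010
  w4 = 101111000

w1, w2, w4

w1: Trace: S2 -0-> S2 -0-> S2 -1-> S1 -1-> S2 -1-> S1 -1-> S2 -1-> S1 -0-> S4 -0-> S3 -1-> S0  → end S0, accepted
w2: Trace: S2 -0-> S2 -0-> S2 -1-> S1 -0-> S4 -1-> S0 -1-> S3 -0-> S3 -0-> S3 -1-> S0 -0-> S1 -1-> S2 -1-> S1 -0-> S4 -0-> S3  → end S3, accepted
w3: Trace: S2 -0-> S2 -1-> S1 -1-> S2 -0-> S2 -0-> S2 -1-> S1 -0-> S4  → end S4, rejected
w4: Trace: S2 -1-> S1 -0-> S4 -1-> S0 -1-> S3 -1-> S0 -1-> S3 -0-> S3 -0-> S3 -0-> S3  → end S3, accepted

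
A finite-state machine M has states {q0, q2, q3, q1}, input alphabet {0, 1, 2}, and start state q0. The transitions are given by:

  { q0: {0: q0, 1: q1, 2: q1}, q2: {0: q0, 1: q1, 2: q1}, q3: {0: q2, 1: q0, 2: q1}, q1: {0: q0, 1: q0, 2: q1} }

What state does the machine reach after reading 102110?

Trace: q0 -1-> q1 -0-> q0 -2-> q1 -1-> q0 -1-> q1 -0-> q0

q0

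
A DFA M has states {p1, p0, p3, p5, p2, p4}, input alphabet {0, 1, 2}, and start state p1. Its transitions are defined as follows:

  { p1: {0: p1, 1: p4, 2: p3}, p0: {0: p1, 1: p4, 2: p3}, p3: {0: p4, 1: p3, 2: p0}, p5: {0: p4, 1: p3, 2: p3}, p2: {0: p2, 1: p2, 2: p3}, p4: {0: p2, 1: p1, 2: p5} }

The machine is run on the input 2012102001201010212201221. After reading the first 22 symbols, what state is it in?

p1

start at p1
read '2': p1 → p3
read '0': p3 → p4
read '1': p4 → p1
read '2': p1 → p3
read '1': p3 → p3
read '0': p3 → p4
read '2': p4 → p5
read '0': p5 → p4
read '0': p4 → p2
read '1': p2 → p2
read '2': p2 → p3
read '0': p3 → p4
read '1': p4 → p1
read '0': p1 → p1
read '1': p1 → p4
read '0': p4 → p2
read '2': p2 → p3
read '1': p3 → p3
read '2': p3 → p0
read '2': p0 → p3
read '0': p3 → p4
read '1': p4 → p1
After 22 symbols: p1.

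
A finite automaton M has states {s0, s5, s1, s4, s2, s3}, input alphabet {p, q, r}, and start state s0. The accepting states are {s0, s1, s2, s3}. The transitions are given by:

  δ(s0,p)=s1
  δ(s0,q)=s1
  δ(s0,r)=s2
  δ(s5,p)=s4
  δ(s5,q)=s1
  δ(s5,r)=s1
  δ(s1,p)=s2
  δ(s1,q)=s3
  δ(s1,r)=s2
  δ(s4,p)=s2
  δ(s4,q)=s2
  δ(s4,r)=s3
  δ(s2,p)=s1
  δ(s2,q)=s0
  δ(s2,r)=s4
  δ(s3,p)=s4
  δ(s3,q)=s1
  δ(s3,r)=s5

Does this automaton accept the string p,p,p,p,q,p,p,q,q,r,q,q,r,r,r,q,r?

Yes

Trace: s0 -p-> s1 -p-> s2 -p-> s1 -p-> s2 -q-> s0 -p-> s1 -p-> s2 -q-> s0 -q-> s1 -r-> s2 -q-> s0 -q-> s1 -r-> s2 -r-> s4 -r-> s3 -q-> s1 -r-> s2
End state s2 is accepting.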